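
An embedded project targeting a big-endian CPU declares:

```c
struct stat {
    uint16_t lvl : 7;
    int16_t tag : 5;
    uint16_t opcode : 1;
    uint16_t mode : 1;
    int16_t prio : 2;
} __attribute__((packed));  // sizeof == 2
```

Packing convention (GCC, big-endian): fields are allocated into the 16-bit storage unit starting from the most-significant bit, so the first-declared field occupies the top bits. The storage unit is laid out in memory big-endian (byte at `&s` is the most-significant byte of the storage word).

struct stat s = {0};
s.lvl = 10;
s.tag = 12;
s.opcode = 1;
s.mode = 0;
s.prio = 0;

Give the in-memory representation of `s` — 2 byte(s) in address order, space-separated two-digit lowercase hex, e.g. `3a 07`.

14 c8

lvl:7 = 10 → 0xa << 9 → word 0x1400
tag:5 = 12 → 0xc << 4 → word 0x14c0
opcode:1 = 1 → 0x1 << 3 → word 0x14c8
mode:1 = 0 → 0x0 << 2 → word 0x14c8
prio:2 = 0 → 0x0 << 0 → word 0x14c8
word = 0x14c8 → big-endian bytes:
  [0]=0x14  [1]=0xc8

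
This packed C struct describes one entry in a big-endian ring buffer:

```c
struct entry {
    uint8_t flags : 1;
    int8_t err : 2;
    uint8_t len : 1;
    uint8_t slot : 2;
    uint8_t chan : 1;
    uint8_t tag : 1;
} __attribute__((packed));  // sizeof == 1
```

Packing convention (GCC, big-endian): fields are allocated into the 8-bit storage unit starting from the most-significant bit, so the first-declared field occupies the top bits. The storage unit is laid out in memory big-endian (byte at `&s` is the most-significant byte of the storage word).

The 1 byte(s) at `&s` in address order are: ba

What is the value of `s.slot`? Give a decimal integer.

[0]=0xba (big-endian) → word 0xba
flags:1 @ bit 7 → (0xba>>7)&0x1 = 0x1
err:2 @ bit 5 → (0xba>>5)&0x3 = 0x1
len:1 @ bit 4 → (0xba>>4)&0x1 = 0x1
slot:2 @ bit 2 → (0xba>>2)&0x3 = 0x2  ←
chan:1 @ bit 1 → (0xba>>1)&0x1 = 0x1
tag:1 @ bit 0 → (0xba>>0)&0x1 = 0x0

2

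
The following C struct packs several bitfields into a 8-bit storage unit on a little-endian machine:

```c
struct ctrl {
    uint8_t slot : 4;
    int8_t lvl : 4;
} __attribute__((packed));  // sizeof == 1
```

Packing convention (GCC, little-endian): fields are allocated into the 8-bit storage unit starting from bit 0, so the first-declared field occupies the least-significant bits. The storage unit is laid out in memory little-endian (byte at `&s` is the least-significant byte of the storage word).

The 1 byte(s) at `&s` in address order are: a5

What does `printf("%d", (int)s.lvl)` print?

-6

[0]=0xa5 (little-endian) → word 0xa5
slot:4 @ bit 0 → (0xa5>>0)&0xf = 0x5
lvl:4 @ bit 4 → (0xa5>>4)&0xf = 0xa  ←
lvl signed 4b, MSB=1: 10 - 16 = -6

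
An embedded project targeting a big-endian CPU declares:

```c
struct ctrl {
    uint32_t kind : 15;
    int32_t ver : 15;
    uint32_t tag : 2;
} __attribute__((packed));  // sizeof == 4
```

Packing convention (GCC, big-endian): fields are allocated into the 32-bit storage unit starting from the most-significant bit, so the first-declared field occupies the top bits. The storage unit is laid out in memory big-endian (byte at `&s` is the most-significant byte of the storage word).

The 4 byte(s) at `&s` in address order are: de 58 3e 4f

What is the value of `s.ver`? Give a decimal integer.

3987

[0]=0xde [1]=0x58 [2]=0x3e [3]=0x4f (big-endian) → word 0xde583e4f
kind [17+:15] = (word>>17) & 0x7fff = 28460
ver [2+:15] = (word>>2) & 0x7fff = 3987  ←
tag [0+:2] = (word>>0) & 0x3 = 3
ver signed 15b, MSB=0: value = 3987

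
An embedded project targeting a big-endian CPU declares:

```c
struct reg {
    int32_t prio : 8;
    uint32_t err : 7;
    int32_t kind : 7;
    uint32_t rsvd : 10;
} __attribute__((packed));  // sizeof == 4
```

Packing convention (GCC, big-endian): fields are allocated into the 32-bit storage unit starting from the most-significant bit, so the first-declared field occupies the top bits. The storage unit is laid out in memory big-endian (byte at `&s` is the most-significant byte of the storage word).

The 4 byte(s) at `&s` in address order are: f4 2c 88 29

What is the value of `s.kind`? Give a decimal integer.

34

[0]=0xf4 [1]=0x2c [2]=0x88 [3]=0x29 (big-endian) → word 0xf42c8829
prio [24+:8] = (word>>24) & 0xff = 244
err [17+:7] = (word>>17) & 0x7f = 22
kind [10+:7] = (word>>10) & 0x7f = 34  ←
rsvd [0+:10] = (word>>0) & 0x3ff = 41
kind signed 7b, MSB=0: value = 34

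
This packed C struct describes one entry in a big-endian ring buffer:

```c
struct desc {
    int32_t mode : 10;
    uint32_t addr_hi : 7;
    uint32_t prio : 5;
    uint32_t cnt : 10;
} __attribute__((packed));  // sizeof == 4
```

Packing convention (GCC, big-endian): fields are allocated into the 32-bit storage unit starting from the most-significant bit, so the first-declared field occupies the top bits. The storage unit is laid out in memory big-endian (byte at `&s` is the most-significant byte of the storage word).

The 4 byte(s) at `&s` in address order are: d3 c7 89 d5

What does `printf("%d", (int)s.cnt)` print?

[0]=0xd3 [1]=0xc7 [2]=0x89 [3]=0xd5 (big-endian) → word 0xd3c789d5
mode:10 @ bit 22 → (0xd3c789d5>>22)&0x3ff = 0x34f
addr_hi:7 @ bit 15 → (0xd3c789d5>>15)&0x7f = 0xf
prio:5 @ bit 10 → (0xd3c789d5>>10)&0x1f = 0x2
cnt:10 @ bit 0 → (0xd3c789d5>>0)&0x3ff = 0x1d5  ←

469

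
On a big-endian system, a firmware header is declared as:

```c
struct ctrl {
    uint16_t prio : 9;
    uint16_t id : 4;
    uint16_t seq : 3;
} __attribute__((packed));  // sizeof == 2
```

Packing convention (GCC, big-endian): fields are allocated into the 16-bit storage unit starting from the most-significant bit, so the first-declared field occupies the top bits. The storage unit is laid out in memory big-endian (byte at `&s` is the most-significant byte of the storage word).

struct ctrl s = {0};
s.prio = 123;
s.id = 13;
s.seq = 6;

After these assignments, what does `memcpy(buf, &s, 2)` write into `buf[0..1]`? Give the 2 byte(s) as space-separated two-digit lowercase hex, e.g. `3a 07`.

[7+:9] prio=123 & 0x1ff = 0x7b; word=0x3d80
[3+:4] id=13 & 0xf = 0xd; word=0x3de8
[0+:3] seq=6 & 0x7 = 0x6; word=0x3dee
word = 0x3dee → big-endian bytes:
  [0]=0x3d  [1]=0xee

3d ee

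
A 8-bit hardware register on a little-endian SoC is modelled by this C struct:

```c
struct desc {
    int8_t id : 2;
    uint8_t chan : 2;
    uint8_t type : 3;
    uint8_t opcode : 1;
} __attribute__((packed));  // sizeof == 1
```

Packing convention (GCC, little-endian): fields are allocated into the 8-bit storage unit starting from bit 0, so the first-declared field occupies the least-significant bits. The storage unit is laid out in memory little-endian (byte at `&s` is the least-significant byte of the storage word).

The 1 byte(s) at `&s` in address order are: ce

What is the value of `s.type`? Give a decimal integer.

4

[0]=0xce (little-endian) → word 0xce
id [0+:2] = (word>>0) & 0x3 = 2
chan [2+:2] = (word>>2) & 0x3 = 3
type [4+:3] = (word>>4) & 0x7 = 4  ←
opcode [7+:1] = (word>>7) & 0x1 = 1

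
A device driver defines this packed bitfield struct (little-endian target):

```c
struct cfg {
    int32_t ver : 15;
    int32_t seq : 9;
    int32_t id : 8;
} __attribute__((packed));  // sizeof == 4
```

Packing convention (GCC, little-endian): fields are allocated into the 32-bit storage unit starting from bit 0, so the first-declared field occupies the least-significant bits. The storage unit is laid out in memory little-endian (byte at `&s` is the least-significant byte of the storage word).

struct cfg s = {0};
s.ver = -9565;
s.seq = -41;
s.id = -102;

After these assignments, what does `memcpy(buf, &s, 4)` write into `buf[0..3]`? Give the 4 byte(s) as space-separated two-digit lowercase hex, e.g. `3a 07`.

a3 da eb 9a

[0+:15] ver=-9565 & 0x7fff = 0x5aa3; word=0x00005aa3
[15+:9] seq=-41 & 0x1ff = 0x1d7; word=0x00ebdaa3
[24+:8] id=-102 & 0xff = 0x9a; word=0x9aebdaa3
word = 0x9aebdaa3 → little-endian bytes:
  [0]=0xa3  [1]=0xda  [2]=0xeb  [3]=0x9a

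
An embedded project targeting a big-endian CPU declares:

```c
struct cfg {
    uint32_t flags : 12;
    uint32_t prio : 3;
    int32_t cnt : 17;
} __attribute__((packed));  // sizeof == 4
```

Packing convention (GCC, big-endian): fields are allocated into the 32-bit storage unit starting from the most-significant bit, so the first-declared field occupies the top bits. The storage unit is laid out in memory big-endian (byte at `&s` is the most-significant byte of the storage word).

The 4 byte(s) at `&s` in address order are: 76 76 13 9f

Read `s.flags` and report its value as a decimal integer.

1895

[0]=0x76 [1]=0x76 [2]=0x13 [3]=0x9f (big-endian) → word 0x7676139f
flags [20+:12] = (word>>20) & 0xfff = 1895  ←
prio [17+:3] = (word>>17) & 0x7 = 3
cnt [0+:17] = (word>>0) & 0x1ffff = 5023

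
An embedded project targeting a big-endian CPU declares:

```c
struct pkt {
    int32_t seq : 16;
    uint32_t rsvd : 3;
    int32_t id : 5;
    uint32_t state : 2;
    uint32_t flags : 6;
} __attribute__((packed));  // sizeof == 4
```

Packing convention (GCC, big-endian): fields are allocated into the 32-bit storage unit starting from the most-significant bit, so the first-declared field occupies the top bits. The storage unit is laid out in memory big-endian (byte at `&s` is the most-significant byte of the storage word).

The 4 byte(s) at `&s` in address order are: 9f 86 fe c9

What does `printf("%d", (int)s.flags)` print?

9

[0]=0x9f [1]=0x86 [2]=0xfe [3]=0xc9 (big-endian) → word 0x9f86fec9
seq [16+:16] = (word>>16) & 0xffff = 40838
rsvd [13+:3] = (word>>13) & 0x7 = 7
id [8+:5] = (word>>8) & 0x1f = 30
state [6+:2] = (word>>6) & 0x3 = 3
flags [0+:6] = (word>>0) & 0x3f = 9  ←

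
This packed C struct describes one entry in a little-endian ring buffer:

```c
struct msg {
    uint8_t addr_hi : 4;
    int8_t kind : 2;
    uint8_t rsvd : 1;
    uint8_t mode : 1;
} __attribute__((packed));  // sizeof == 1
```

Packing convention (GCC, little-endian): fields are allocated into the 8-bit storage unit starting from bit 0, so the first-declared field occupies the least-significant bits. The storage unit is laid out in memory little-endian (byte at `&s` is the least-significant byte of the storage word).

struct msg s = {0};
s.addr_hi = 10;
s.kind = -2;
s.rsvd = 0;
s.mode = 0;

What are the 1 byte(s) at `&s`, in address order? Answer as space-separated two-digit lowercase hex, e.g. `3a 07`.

[0+:4] addr_hi=10 & 0xf = 0xa; word=0x0a
[4+:2] kind=-2 & 0x3 = 0x2; word=0x2a
[6+:1] rsvd=0 & 0x1 = 0x0; word=0x2a
[7+:1] mode=0 & 0x1 = 0x0; word=0x2a
word = 0x2a → little-endian bytes:
  [0]=0x2a

2a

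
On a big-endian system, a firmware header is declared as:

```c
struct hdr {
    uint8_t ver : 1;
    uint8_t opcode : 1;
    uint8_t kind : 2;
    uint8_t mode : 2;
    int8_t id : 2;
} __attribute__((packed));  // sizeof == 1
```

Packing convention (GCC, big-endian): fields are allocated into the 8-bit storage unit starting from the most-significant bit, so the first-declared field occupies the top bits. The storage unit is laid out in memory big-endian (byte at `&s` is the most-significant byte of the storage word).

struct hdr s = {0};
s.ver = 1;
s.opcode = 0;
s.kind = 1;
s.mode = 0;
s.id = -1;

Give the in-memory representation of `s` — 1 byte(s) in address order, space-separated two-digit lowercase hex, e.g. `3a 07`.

93

ver:1 = 1 → 0x1 << 7 → word 0x80
opcode:1 = 0 → 0x0 << 6 → word 0x80
kind:2 = 1 → 0x1 << 4 → word 0x90
mode:2 = 0 → 0x0 << 2 → word 0x90
id:2 = -1 → 0x3 << 0 → word 0x93
word = 0x93 → big-endian bytes:
  [0]=0x93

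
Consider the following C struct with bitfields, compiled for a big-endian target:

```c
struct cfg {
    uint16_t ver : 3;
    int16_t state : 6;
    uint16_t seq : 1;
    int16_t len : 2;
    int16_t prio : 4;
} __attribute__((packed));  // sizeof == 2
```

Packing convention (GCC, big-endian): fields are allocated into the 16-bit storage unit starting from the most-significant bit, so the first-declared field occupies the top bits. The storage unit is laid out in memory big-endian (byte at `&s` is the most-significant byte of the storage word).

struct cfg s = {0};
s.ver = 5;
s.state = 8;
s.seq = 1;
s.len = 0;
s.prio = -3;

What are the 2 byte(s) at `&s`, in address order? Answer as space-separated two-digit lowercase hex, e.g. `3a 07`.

a4 4d

[13+:3] ver=5 & 0x7 = 0x5; word=0xa000
[7+:6] state=8 & 0x3f = 0x8; word=0xa400
[6+:1] seq=1 & 0x1 = 0x1; word=0xa440
[4+:2] len=0 & 0x3 = 0x0; word=0xa440
[0+:4] prio=-3 & 0xf = 0xd; word=0xa44d
word = 0xa44d → big-endian bytes:
  [0]=0xa4  [1]=0x4d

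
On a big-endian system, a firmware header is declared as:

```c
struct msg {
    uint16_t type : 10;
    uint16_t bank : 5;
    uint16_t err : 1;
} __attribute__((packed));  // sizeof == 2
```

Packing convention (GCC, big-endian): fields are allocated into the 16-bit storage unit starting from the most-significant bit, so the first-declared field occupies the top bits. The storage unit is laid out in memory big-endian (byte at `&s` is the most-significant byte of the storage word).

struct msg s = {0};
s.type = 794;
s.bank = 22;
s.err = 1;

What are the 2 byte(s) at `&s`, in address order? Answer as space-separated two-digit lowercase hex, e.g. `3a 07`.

c6 ad

[6+:10] type=794 & 0x3ff = 0x31a; word=0xc680
[1+:5] bank=22 & 0x1f = 0x16; word=0xc6ac
[0+:1] err=1 & 0x1 = 0x1; word=0xc6ad
word = 0xc6ad → big-endian bytes:
  [0]=0xc6  [1]=0xad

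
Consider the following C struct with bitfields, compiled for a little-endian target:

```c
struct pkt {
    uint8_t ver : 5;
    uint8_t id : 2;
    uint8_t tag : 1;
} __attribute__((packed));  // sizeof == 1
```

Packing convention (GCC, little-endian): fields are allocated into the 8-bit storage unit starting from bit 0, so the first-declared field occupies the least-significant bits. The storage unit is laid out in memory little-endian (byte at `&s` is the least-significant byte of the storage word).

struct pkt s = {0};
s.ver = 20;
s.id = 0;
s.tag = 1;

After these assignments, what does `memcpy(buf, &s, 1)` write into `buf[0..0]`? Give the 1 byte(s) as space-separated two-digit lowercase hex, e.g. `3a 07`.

[0+:5] ver=20 & 0x1f = 0x14; word=0x14
[5+:2] id=0 & 0x3 = 0x0; word=0x14
[7+:1] tag=1 & 0x1 = 0x1; word=0x94
word = 0x94 → little-endian bytes:
  [0]=0x94

94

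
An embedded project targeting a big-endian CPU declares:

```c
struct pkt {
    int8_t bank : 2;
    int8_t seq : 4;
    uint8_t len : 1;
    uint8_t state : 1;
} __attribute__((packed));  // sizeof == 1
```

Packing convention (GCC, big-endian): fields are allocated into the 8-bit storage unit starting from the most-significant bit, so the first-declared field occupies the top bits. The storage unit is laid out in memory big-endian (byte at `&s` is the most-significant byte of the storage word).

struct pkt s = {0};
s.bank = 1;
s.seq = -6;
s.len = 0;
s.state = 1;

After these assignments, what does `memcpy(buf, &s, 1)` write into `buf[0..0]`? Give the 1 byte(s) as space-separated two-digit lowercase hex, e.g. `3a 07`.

bank:2 = 1 → 0x1 << 6 → word 0x40
seq:4 = -6 → 0xa << 2 → word 0x68
len:1 = 0 → 0x0 << 1 → word 0x68
state:1 = 1 → 0x1 << 0 → word 0x69
word = 0x69 → big-endian bytes:
  [0]=0x69

69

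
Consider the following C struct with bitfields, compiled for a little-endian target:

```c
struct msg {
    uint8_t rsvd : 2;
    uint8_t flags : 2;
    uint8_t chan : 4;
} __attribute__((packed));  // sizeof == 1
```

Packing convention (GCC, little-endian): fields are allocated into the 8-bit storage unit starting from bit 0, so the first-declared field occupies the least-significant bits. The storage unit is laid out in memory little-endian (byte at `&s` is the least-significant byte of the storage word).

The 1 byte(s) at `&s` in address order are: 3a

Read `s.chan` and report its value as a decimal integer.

[0]=0x3a (little-endian) → word 0x3a
rsvd [0+:2] = (word>>0) & 0x3 = 2
flags [2+:2] = (word>>2) & 0x3 = 2
chan [4+:4] = (word>>4) & 0xf = 3  ←

3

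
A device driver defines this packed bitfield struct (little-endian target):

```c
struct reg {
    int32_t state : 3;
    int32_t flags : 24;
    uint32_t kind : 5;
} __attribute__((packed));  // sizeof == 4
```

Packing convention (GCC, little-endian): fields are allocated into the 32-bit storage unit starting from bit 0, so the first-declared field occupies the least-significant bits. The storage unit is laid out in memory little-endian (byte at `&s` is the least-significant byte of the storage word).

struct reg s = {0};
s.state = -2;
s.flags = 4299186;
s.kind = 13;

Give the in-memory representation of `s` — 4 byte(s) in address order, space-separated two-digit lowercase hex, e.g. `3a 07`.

96 cd 0c 6a

state (3b) val=-2 bits=0x6 at bit 0: 0x00000006
flags (24b) val=4299186 bits=0x4199b2 at bit 3: 0x020ccd96
kind (5b) val=13 bits=0xd at bit 27: 0x6a0ccd96
word = 0x6a0ccd96 → little-endian bytes:
  [0]=0x96  [1]=0xcd  [2]=0x0c  [3]=0x6a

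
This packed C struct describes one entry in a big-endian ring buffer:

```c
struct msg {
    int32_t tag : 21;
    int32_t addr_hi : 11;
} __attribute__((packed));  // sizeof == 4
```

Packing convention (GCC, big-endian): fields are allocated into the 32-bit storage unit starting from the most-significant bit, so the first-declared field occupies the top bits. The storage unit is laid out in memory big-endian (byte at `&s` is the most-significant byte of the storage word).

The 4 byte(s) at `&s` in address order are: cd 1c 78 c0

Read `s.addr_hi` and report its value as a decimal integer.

192

[0]=0xcd [1]=0x1c [2]=0x78 [3]=0xc0 (big-endian) → word 0xcd1c78c0
tag:21 @ bit 11 → (0xcd1c78c0>>11)&0x1fffff = 0x19a38f
addr_hi:11 @ bit 0 → (0xcd1c78c0>>0)&0x7ff = 0xc0  ←
addr_hi signed 11b, MSB=0: value = 192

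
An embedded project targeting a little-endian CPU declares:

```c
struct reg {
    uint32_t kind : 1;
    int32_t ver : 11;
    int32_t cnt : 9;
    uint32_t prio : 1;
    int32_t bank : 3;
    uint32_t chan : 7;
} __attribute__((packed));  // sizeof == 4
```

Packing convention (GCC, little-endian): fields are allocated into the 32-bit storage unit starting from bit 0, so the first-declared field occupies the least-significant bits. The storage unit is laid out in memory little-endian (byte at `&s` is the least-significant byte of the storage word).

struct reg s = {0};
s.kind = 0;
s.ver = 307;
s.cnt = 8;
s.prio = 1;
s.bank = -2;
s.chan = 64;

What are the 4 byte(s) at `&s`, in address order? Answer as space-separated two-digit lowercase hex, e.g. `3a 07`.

66 82 a0 81

kind:1 = 0 → 0x0 << 0 → word 0x00000000
ver:11 = 307 → 0x133 << 1 → word 0x00000266
cnt:9 = 8 → 0x8 << 12 → word 0x00008266
prio:1 = 1 → 0x1 << 21 → word 0x00208266
bank:3 = -2 → 0x6 << 22 → word 0x01a08266
chan:7 = 64 → 0x40 << 25 → word 0x81a08266
word = 0x81a08266 → little-endian bytes:
  [0]=0x66  [1]=0x82  [2]=0xa0  [3]=0x81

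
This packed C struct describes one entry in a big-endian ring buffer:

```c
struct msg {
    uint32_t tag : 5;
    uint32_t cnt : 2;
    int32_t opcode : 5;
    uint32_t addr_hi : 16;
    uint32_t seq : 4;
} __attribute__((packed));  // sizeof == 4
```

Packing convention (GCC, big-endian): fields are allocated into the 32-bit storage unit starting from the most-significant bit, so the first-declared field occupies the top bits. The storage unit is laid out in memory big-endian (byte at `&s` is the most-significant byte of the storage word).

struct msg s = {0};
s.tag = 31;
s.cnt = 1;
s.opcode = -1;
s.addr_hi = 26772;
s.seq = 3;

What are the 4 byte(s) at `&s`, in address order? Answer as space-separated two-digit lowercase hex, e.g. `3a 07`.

tag:5 = 31 → 0x1f << 27 → word 0xf8000000
cnt:2 = 1 → 0x1 << 25 → word 0xfa000000
opcode:5 = -1 → 0x1f << 20 → word 0xfbf00000
addr_hi:16 = 26772 → 0x6894 << 4 → word 0xfbf68940
seq:4 = 3 → 0x3 << 0 → word 0xfbf68943
word = 0xfbf68943 → big-endian bytes:
  [0]=0xfb  [1]=0xf6  [2]=0x89  [3]=0x43

fb f6 89 43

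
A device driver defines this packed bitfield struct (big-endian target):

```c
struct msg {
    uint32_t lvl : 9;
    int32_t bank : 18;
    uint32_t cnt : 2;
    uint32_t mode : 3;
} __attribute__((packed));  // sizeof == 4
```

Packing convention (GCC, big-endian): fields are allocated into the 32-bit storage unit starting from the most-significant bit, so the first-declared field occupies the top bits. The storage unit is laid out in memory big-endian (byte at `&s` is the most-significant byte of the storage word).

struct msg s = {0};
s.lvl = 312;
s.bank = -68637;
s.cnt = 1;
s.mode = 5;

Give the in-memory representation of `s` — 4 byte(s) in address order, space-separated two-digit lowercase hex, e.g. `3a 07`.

9c 5e 7c 6d

lvl (9b) val=312 bits=0x138 at bit 23: 0x9c000000
bank (18b) val=-68637 bits=0x2f3e3 at bit 5: 0x9c5e7c60
cnt (2b) val=1 bits=0x1 at bit 3: 0x9c5e7c68
mode (3b) val=5 bits=0x5 at bit 0: 0x9c5e7c6d
word = 0x9c5e7c6d → big-endian bytes:
  [0]=0x9c  [1]=0x5e  [2]=0x7c  [3]=0x6d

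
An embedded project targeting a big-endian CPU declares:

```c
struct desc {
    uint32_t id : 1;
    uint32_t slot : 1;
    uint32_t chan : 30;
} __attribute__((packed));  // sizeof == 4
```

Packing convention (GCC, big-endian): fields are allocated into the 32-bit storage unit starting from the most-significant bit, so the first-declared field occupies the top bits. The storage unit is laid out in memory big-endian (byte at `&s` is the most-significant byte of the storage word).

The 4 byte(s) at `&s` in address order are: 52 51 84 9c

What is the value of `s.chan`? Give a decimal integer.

[0]=0x52 [1]=0x51 [2]=0x84 [3]=0x9c (big-endian) → word 0x5251849c
id [31+:1] = (word>>31) & 0x1 = 0
slot [30+:1] = (word>>30) & 0x1 = 1
chan [0+:30] = (word>>0) & 0x3fffffff = 307332252  ←

307332252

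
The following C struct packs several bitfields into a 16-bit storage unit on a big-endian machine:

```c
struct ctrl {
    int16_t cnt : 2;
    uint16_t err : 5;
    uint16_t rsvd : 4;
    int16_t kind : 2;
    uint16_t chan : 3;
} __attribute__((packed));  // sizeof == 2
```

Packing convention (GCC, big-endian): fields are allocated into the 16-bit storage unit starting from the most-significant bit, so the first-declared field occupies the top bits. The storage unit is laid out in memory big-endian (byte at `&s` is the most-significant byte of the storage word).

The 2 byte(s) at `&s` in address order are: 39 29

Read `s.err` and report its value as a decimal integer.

[0]=0x39 [1]=0x29 (big-endian) → word 0x3929
cnt:2 @ bit 14 → (0x3929>>14)&0x3 = 0x0
err:5 @ bit 9 → (0x3929>>9)&0x1f = 0x1c  ←
rsvd:4 @ bit 5 → (0x3929>>5)&0xf = 0x9
kind:2 @ bit 3 → (0x3929>>3)&0x3 = 0x1
chan:3 @ bit 0 → (0x3929>>0)&0x7 = 0x1

28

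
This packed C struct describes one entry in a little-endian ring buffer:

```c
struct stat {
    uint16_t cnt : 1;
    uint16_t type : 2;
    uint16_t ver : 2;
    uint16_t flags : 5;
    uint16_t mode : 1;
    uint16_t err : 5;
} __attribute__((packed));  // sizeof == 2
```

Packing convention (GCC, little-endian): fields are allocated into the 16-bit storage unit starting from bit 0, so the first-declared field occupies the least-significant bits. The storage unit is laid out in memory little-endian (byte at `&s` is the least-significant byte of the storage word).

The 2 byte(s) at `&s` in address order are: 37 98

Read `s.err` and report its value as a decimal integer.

[0]=0x37 [1]=0x98 (little-endian) → word 0x9837
cnt [0+:1] = (word>>0) & 0x1 = 1
type [1+:2] = (word>>1) & 0x3 = 3
ver [3+:2] = (word>>3) & 0x3 = 2
flags [5+:5] = (word>>5) & 0x1f = 1
mode [10+:1] = (word>>10) & 0x1 = 0
err [11+:5] = (word>>11) & 0x1f = 19  ←

19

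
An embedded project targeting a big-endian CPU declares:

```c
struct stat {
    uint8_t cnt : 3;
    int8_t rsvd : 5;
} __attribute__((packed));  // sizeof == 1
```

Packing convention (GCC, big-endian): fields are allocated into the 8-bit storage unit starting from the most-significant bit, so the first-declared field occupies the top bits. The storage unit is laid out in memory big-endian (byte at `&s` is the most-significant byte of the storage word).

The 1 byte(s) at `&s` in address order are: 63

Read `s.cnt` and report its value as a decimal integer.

[0]=0x63 (big-endian) → word 0x63
cnt:3 @ bit 5 → (0x63>>5)&0x7 = 0x3  ←
rsvd:5 @ bit 0 → (0x63>>0)&0x1f = 0x3

3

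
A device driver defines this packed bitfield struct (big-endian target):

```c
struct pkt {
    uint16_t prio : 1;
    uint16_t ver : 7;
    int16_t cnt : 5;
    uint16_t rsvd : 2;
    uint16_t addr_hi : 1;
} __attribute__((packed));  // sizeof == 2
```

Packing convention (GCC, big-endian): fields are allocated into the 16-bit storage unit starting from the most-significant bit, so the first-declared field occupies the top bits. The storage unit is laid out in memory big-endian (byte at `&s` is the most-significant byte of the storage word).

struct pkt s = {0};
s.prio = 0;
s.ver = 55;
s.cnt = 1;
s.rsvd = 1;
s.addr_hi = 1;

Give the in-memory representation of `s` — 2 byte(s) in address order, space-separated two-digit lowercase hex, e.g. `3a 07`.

prio:1 = 0 → 0x0 << 15 → word 0x0000
ver:7 = 55 → 0x37 << 8 → word 0x3700
cnt:5 = 1 → 0x1 << 3 → word 0x3708
rsvd:2 = 1 → 0x1 << 1 → word 0x370a
addr_hi:1 = 1 → 0x1 << 0 → word 0x370b
word = 0x370b → big-endian bytes:
  [0]=0x37  [1]=0x0b

37 0b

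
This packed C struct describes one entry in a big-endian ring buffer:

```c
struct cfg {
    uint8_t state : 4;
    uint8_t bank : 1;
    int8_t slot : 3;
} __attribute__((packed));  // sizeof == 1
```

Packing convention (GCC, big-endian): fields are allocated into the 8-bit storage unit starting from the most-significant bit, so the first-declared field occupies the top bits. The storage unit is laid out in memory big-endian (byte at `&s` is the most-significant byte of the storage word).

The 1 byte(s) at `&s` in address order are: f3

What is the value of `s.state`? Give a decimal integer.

15

[0]=0xf3 (big-endian) → word 0xf3
state [4+:4] = (word>>4) & 0xf = 15  ←
bank [3+:1] = (word>>3) & 0x1 = 0
slot [0+:3] = (word>>0) & 0x7 = 3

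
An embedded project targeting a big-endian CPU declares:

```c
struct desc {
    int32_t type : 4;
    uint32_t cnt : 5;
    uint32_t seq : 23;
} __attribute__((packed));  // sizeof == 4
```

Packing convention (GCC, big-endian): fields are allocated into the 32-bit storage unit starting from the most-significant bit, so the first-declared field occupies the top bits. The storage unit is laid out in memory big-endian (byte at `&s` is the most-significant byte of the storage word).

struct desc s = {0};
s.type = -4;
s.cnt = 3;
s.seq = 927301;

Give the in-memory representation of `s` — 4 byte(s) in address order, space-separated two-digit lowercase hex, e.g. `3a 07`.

c1 8e 26 45

type:4 = -4 → 0xc << 28 → word 0xc0000000
cnt:5 = 3 → 0x3 << 23 → word 0xc1800000
seq:23 = 927301 → 0xe2645 << 0 → word 0xc18e2645
word = 0xc18e2645 → big-endian bytes:
  [0]=0xc1  [1]=0x8e  [2]=0x26  [3]=0x45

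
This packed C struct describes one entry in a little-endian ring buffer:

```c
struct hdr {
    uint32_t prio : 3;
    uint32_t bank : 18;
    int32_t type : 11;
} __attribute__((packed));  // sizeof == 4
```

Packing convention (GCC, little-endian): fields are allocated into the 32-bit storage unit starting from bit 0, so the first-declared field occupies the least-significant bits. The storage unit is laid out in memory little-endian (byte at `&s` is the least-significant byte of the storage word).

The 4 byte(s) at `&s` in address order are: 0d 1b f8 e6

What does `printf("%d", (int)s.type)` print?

-201

[0]=0x0d [1]=0x1b [2]=0xf8 [3]=0xe6 (little-endian) → word 0xe6f81b0d
prio:3 @ bit 0 → (0xe6f81b0d>>0)&0x7 = 0x5
bank:18 @ bit 3 → (0xe6f81b0d>>3)&0x3ffff = 0x30361
type:11 @ bit 21 → (0xe6f81b0d>>21)&0x7ff = 0x737  ←
type signed 11b, MSB=1: 1847 - 2048 = -201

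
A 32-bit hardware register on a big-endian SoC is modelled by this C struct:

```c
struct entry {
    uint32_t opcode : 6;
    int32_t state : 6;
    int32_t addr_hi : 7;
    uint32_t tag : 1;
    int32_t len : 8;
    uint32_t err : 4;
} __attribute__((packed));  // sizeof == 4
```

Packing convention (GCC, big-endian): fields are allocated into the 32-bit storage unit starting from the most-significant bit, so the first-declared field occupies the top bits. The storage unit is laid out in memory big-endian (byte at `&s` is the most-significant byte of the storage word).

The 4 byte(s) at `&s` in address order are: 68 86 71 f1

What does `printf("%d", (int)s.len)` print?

31

[0]=0x68 [1]=0x86 [2]=0x71 [3]=0xf1 (big-endian) → word 0x688671f1
opcode [26+:6] = (word>>26) & 0x3f = 26
state [20+:6] = (word>>20) & 0x3f = 8
addr_hi [13+:7] = (word>>13) & 0x7f = 51
tag [12+:1] = (word>>12) & 0x1 = 1
len [4+:8] = (word>>4) & 0xff = 31  ←
err [0+:4] = (word>>0) & 0xf = 1
len signed 8b, MSB=0: value = 31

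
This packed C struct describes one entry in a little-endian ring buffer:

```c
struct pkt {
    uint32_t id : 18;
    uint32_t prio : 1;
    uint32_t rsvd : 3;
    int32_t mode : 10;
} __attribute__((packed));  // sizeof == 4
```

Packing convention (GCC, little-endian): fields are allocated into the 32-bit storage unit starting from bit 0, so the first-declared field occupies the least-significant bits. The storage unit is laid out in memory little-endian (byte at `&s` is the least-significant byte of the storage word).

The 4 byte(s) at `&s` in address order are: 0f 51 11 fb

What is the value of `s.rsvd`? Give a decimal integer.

[0]=0x0f [1]=0x51 [2]=0x11 [3]=0xfb (little-endian) → word 0xfb11510f
id [0+:18] = (word>>0) & 0x3ffff = 86287
prio [18+:1] = (word>>18) & 0x1 = 0
rsvd [19+:3] = (word>>19) & 0x7 = 2  ←
mode [22+:10] = (word>>22) & 0x3ff = 1004

2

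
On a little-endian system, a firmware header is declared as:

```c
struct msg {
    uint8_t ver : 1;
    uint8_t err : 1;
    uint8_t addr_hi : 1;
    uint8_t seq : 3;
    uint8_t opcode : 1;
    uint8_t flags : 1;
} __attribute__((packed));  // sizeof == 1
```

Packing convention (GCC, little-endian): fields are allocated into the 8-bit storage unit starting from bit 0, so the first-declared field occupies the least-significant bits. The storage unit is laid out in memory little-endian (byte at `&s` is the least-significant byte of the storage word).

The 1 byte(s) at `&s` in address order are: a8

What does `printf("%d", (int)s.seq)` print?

5

[0]=0xa8 (little-endian) → word 0xa8
ver:1 @ bit 0 → (0xa8>>0)&0x1 = 0x0
err:1 @ bit 1 → (0xa8>>1)&0x1 = 0x0
addr_hi:1 @ bit 2 → (0xa8>>2)&0x1 = 0x0
seq:3 @ bit 3 → (0xa8>>3)&0x7 = 0x5  ←
opcode:1 @ bit 6 → (0xa8>>6)&0x1 = 0x0
flags:1 @ bit 7 → (0xa8>>7)&0x1 = 0x1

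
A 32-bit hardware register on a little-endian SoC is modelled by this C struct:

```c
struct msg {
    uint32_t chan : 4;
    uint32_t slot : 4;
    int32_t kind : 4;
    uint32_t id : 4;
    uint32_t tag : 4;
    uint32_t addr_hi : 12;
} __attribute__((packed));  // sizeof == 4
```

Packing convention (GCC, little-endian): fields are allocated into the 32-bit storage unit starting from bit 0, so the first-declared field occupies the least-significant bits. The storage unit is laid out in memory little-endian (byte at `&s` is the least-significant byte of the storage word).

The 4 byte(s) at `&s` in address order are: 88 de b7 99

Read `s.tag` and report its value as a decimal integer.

7

[0]=0x88 [1]=0xde [2]=0xb7 [3]=0x99 (little-endian) → word 0x99b7de88
chan:4 @ bit 0 → (0x99b7de88>>0)&0xf = 0x8
slot:4 @ bit 4 → (0x99b7de88>>4)&0xf = 0x8
kind:4 @ bit 8 → (0x99b7de88>>8)&0xf = 0xe
id:4 @ bit 12 → (0x99b7de88>>12)&0xf = 0xd
tag:4 @ bit 16 → (0x99b7de88>>16)&0xf = 0x7  ←
addr_hi:12 @ bit 20 → (0x99b7de88>>20)&0xfff = 0x99b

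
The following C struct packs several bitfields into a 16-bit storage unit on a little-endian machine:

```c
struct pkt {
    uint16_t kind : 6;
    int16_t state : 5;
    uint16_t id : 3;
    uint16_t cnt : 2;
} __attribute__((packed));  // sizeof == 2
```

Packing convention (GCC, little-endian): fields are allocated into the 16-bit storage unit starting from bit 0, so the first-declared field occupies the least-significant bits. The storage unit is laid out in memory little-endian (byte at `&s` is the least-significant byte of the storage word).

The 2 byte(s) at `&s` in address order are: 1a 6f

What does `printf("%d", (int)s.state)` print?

-4

[0]=0x1a [1]=0x6f (little-endian) → word 0x6f1a
kind:6 @ bit 0 → (0x6f1a>>0)&0x3f = 0x1a
state:5 @ bit 6 → (0x6f1a>>6)&0x1f = 0x1c  ←
id:3 @ bit 11 → (0x6f1a>>11)&0x7 = 0x5
cnt:2 @ bit 14 → (0x6f1a>>14)&0x3 = 0x1
state signed 5b, MSB=1: 28 - 32 = -4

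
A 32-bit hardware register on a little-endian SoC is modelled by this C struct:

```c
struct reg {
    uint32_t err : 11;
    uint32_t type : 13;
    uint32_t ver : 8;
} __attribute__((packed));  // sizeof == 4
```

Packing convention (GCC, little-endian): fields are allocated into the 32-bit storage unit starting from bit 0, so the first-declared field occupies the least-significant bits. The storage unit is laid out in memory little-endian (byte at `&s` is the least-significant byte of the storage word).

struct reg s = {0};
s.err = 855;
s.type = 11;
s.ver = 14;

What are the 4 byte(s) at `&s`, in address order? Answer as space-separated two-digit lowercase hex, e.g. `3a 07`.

57 5b 00 0e

err:11 = 855 → 0x357 << 0 → word 0x00000357
type:13 = 11 → 0xb << 11 → word 0x00005b57
ver:8 = 14 → 0xe << 24 → word 0x0e005b57
word = 0x0e005b57 → little-endian bytes:
  [0]=0x57  [1]=0x5b  [2]=0x00  [3]=0x0e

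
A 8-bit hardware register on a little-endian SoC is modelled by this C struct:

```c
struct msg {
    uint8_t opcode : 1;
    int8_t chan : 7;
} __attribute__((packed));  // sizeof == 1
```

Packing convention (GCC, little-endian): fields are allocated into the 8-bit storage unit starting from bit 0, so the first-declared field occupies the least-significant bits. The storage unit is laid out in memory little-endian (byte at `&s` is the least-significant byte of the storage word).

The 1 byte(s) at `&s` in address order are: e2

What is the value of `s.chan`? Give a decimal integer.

[0]=0xe2 (little-endian) → word 0xe2
opcode [0+:1] = (word>>0) & 0x1 = 0
chan [1+:7] = (word>>1) & 0x7f = 113  ←
chan signed 7b, MSB=1: 113 - 128 = -15

-15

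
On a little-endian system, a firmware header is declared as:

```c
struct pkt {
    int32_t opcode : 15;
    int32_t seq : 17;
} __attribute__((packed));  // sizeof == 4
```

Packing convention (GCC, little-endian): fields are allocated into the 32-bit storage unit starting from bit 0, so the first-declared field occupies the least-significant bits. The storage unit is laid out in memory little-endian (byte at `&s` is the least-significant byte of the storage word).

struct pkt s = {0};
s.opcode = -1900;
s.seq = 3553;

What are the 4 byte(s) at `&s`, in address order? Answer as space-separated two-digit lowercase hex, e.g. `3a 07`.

[0+:15] opcode=-1900 & 0x7fff = 0x7894; word=0x00007894
[15+:17] seq=3553 & 0x1ffff = 0xde1; word=0x06f0f894
word = 0x06f0f894 → little-endian bytes:
  [0]=0x94  [1]=0xf8  [2]=0xf0  [3]=0x06

94 f8 f0 06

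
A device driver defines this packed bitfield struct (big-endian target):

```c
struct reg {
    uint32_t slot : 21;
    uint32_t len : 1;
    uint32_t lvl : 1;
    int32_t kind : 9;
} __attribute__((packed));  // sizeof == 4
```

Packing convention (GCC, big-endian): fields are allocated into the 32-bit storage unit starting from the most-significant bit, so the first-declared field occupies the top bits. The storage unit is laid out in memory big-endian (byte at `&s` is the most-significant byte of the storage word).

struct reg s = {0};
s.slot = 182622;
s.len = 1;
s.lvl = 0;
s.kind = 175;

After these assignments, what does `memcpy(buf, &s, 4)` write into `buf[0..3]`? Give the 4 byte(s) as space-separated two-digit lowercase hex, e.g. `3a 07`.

slot:21 = 182622 → 0x2c95e << 11 → word 0x164af000
len:1 = 1 → 0x1 << 10 → word 0x164af400
lvl:1 = 0 → 0x0 << 9 → word 0x164af400
kind:9 = 175 → 0xaf << 0 → word 0x164af4af
word = 0x164af4af → big-endian bytes:
  [0]=0x16  [1]=0x4a  [2]=0xf4  [3]=0xaf

16 4a f4 af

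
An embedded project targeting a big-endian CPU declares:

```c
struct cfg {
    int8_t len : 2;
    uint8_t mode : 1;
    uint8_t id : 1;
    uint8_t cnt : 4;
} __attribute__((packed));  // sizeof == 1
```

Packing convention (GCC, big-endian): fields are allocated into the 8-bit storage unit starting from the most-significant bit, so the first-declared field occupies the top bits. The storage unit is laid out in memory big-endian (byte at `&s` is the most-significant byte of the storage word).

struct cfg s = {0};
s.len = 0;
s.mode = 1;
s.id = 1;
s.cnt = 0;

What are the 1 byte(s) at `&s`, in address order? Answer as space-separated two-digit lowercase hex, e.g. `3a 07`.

30

len (2b) val=0 bits=0x0 at bit 6: 0x00
mode (1b) val=1 bits=0x1 at bit 5: 0x20
id (1b) val=1 bits=0x1 at bit 4: 0x30
cnt (4b) val=0 bits=0x0 at bit 0: 0x30
word = 0x30 → big-endian bytes:
  [0]=0x30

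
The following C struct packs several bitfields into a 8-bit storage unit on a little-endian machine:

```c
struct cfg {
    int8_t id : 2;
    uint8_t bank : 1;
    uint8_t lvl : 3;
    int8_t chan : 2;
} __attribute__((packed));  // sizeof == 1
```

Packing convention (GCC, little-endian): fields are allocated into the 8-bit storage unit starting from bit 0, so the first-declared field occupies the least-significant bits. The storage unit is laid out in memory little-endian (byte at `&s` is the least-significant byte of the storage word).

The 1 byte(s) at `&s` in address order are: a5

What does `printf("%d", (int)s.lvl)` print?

4

[0]=0xa5 (little-endian) → word 0xa5
id [0+:2] = (word>>0) & 0x3 = 1
bank [2+:1] = (word>>2) & 0x1 = 1
lvl [3+:3] = (word>>3) & 0x7 = 4  ←
chan [6+:2] = (word>>6) & 0x3 = 2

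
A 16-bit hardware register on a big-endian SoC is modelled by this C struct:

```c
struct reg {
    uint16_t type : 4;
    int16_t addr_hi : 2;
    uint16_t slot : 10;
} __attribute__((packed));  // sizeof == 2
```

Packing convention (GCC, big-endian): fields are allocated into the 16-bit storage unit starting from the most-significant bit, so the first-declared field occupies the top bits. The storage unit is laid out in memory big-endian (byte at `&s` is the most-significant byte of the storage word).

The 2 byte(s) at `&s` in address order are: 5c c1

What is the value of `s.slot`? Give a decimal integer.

[0]=0x5c [1]=0xc1 (big-endian) → word 0x5cc1
type [12+:4] = (word>>12) & 0xf = 5
addr_hi [10+:2] = (word>>10) & 0x3 = 3
slot [0+:10] = (word>>0) & 0x3ff = 193  ←

193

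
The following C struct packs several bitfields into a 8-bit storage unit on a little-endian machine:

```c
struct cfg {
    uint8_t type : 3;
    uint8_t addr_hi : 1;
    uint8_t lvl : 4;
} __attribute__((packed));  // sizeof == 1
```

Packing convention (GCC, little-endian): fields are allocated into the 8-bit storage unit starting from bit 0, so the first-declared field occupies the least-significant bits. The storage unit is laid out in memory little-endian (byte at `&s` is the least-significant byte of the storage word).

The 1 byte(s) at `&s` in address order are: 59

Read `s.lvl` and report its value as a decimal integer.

[0]=0x59 (little-endian) → word 0x59
type:3 @ bit 0 → (0x59>>0)&0x7 = 0x1
addr_hi:1 @ bit 3 → (0x59>>3)&0x1 = 0x1
lvl:4 @ bit 4 → (0x59>>4)&0xf = 0x5  ←

5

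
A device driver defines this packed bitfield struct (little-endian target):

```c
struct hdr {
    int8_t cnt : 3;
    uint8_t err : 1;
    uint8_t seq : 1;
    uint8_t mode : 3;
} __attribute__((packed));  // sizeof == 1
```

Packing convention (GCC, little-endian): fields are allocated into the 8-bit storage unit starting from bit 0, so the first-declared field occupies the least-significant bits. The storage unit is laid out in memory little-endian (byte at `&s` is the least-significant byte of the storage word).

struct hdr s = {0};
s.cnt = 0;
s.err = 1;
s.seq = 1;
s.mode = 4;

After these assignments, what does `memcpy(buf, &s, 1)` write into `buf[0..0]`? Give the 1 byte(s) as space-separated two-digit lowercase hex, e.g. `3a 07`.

cnt (3b) val=0 bits=0x0 at bit 0: 0x00
err (1b) val=1 bits=0x1 at bit 3: 0x08
seq (1b) val=1 bits=0x1 at bit 4: 0x18
mode (3b) val=4 bits=0x4 at bit 5: 0x98
word = 0x98 → little-endian bytes:
  [0]=0x98

98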